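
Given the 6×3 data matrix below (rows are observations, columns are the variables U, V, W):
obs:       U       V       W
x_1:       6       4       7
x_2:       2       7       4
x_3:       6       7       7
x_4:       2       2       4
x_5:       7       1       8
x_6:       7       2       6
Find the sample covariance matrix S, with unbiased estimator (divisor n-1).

Step 1 — column means:
  mean(U) = (6 + 2 + 6 + 2 + 7 + 7) / 6 = 30/6 = 5
  mean(V) = (4 + 7 + 7 + 2 + 1 + 2) / 6 = 23/6 = 3.8333
  mean(W) = (7 + 4 + 7 + 4 + 8 + 6) / 6 = 36/6 = 6

Step 2 — sample covariance S[i,j] = (1/(n-1)) · Σ_k (x_{k,i} - mean_i) · (x_{k,j} - mean_j), with n-1 = 5.
  S[U,U] = ((1)·(1) + (-3)·(-3) + (1)·(1) + (-3)·(-3) + (2)·(2) + (2)·(2)) / 5 = 28/5 = 5.6
  S[U,V] = ((1)·(0.1667) + (-3)·(3.1667) + (1)·(3.1667) + (-3)·(-1.8333) + (2)·(-2.8333) + (2)·(-1.8333)) / 5 = -10/5 = -2
  S[U,W] = ((1)·(1) + (-3)·(-2) + (1)·(1) + (-3)·(-2) + (2)·(2) + (2)·(0)) / 5 = 18/5 = 3.6
  S[V,V] = ((0.1667)·(0.1667) + (3.1667)·(3.1667) + (3.1667)·(3.1667) + (-1.8333)·(-1.8333) + (-2.8333)·(-2.8333) + (-1.8333)·(-1.8333)) / 5 = 34.8333/5 = 6.9667
  S[V,W] = ((0.1667)·(1) + (3.1667)·(-2) + (3.1667)·(1) + (-1.8333)·(-2) + (-2.8333)·(2) + (-1.8333)·(0)) / 5 = -5/5 = -1
  S[W,W] = ((1)·(1) + (-2)·(-2) + (1)·(1) + (-2)·(-2) + (2)·(2) + (0)·(0)) / 5 = 14/5 = 2.8

S is symmetric (S[j,i] = S[i,j]). Assembling:

S = [[5.6, -2, 3.6],
 [-2, 6.9667, -1],
 [3.6, -1, 2.8]]


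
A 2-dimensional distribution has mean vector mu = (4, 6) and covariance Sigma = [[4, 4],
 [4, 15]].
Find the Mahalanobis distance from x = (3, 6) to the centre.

Step 1 — centre the observation: (x - mu) = (-1, 0).

Step 2 — invert Sigma. det(Sigma) = 4·15 - (4)² = 44.
  Sigma^{-1} = (1/det) · [[d, -b], [-b, a]] = [[0.3409, -0.0909],
 [-0.0909, 0.0909]].

Step 3 — form the quadratic (x - mu)^T · Sigma^{-1} · (x - mu):
  Sigma^{-1} · (x - mu) = (-0.3409, 0.0909).
  (x - mu)^T · [Sigma^{-1} · (x - mu)] = (-1)·(-0.3409) + (0)·(0.0909) = 0.3409.

Step 4 — take square root: d = √(0.3409) ≈ 0.5839.

d(x, mu) = √(0.3409) ≈ 0.5839


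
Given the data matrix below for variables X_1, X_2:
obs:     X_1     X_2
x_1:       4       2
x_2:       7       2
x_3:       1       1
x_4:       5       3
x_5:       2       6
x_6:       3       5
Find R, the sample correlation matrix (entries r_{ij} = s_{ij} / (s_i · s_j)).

Step 1 — column means:
  mean(X_1) = (4 + 7 + 1 + 5 + 2 + 3) / 6 = 22/6 = 3.6667
  mean(X_2) = (2 + 2 + 1 + 3 + 6 + 5) / 6 = 19/6 = 3.1667

Step 2 — sample variances and covariances s[i,j] = (1/(n-1)) · Σ_k (x_{k,i} - mean_i) · (x_{k,j} - mean_j), with n-1 = 5:
  s[X_1,X_1] = ((0.3333)·(0.3333) + (3.3333)·(3.3333) + (-2.6667)·(-2.6667) + (1.3333)·(1.3333) + (-1.6667)·(-1.6667) + (-0.6667)·(-0.6667)) / 5 = 23.3333/5 = 4.6667
  s[X_1,X_2] = ((0.3333)·(-1.1667) + (3.3333)·(-1.1667) + (-2.6667)·(-2.1667) + (1.3333)·(-0.1667) + (-1.6667)·(2.8333) + (-0.6667)·(1.8333)) / 5 = -4.6667/5 = -0.9333
  s[X_2,X_2] = ((-1.1667)·(-1.1667) + (-1.1667)·(-1.1667) + (-2.1667)·(-2.1667) + (-0.1667)·(-0.1667) + (2.8333)·(2.8333) + (1.8333)·(1.8333)) / 5 = 18.8333/5 = 3.7667
  Sample standard deviations s_i = √(s[i,i]):
  s(X_1) = √(4.6667) = 2.1602
  s(X_2) = √(3.7667) = 1.9408

Step 3 — r_{ij} = s_{ij} / (s_i · s_j):
  r[X_1,X_1] = 1 (diagonal).
  r[X_1,X_2] = -0.9333 / (2.1602 · 1.9408) = -0.9333 / 4.1926 = -0.2226
  r[X_2,X_2] = 1 (diagonal).

R is symmetric with unit diagonal. Assembling:

R = [[1, -0.2226],
 [-0.2226, 1]]


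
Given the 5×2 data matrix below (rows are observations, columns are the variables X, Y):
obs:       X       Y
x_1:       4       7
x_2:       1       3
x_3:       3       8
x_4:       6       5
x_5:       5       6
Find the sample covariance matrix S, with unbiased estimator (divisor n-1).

Step 1 — column means:
  mean(X) = (4 + 1 + 3 + 6 + 5) / 5 = 19/5 = 3.8
  mean(Y) = (7 + 3 + 8 + 5 + 6) / 5 = 29/5 = 5.8

Step 2 — sample covariance S[i,j] = (1/(n-1)) · Σ_k (x_{k,i} - mean_i) · (x_{k,j} - mean_j), with n-1 = 4.
  S[X,X] = ((0.2)·(0.2) + (-2.8)·(-2.8) + (-0.8)·(-0.8) + (2.2)·(2.2) + (1.2)·(1.2)) / 4 = 14.8/4 = 3.7
  S[X,Y] = ((0.2)·(1.2) + (-2.8)·(-2.8) + (-0.8)·(2.2) + (2.2)·(-0.8) + (1.2)·(0.2)) / 4 = 4.8/4 = 1.2
  S[Y,Y] = ((1.2)·(1.2) + (-2.8)·(-2.8) + (2.2)·(2.2) + (-0.8)·(-0.8) + (0.2)·(0.2)) / 4 = 14.8/4 = 3.7

S is symmetric (S[j,i] = S[i,j]). Assembling:

S = [[3.7, 1.2],
 [1.2, 3.7]]


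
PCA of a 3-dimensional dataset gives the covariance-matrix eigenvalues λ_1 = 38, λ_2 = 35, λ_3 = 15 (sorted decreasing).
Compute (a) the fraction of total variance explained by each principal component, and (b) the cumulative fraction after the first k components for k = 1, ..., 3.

Step 1 — total variance = trace(Sigma) = Σ λ_i = 38 + 35 + 15 = 88.

Step 2 — fraction explained by component i = λ_i / Σ λ:
  PC1: 38/88 = 0.4318
  PC2: 35/88 = 0.3977
  PC3: 15/88 = 0.1705

Step 3 — cumulative fraction after k components = (λ_1 + ... + λ_k) / Σ λ:
  k = 1: 38/88 = 0.4318
  k = 2: (38 + 35)/88 = 73/88 = 0.8295
  k = 3: (38 + 35 + 15)/88 = 88/88 = 1

Summary (fraction, with percent):

explained: PC1 0.4318 (43.18%), PC2 0.3977 (39.77%), PC3 0.1705 (17.05%);  cumulative: 0.4318, 0.8295, 1


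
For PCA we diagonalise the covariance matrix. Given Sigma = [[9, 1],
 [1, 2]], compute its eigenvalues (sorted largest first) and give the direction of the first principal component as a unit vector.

Step 1 — characteristic polynomial of 2×2 Sigma:
  det(Sigma - λI) = λ² - trace · λ + det = 0.
  trace = 9 + 2 = 11, det = 9·2 - (1)² = 17.
Step 2 — discriminant:
  Δ = trace² - 4·det = 121 - 68 = 53.
Step 3 — eigenvalues:
  λ = (trace ± √Δ)/2 = (11 ± 7.2801)/2,
  λ_1 = 9.1401,  λ_2 = 1.8599.

Step 4 — unit eigenvector for λ_1: solve (Sigma - λ_1 I)v = 0. First row:
  (9 - 9.1401)·v_x + (1)·v_y = 0, i.e. (-0.1401)·v_x + (1)·v_y = 0,
  so v ∝ (b, λ_1 - a) = (1, 0.1401) = u.
  ||u|| = √((1)² + (0.1401)²) = √(1.0196) ≈ 1.0098,
  v_1 = u/||u|| ≈ (0.9903, 0.1387) (||v_1|| = 1).

λ_1 = 9.1401,  λ_2 = 1.8599;  v_1 ≈ (0.9903, 0.1387)


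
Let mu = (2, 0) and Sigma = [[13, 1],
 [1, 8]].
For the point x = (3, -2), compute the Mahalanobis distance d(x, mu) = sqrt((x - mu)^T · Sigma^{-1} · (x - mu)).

Step 1 — centre the observation: (x - mu) = (1, -2).

Step 2 — invert Sigma. det(Sigma) = 13·8 - (1)² = 103.
  Sigma^{-1} = (1/det) · [[d, -b], [-b, a]] = [[0.0777, -0.0097],
 [-0.0097, 0.1262]].

Step 3 — form the quadratic (x - mu)^T · Sigma^{-1} · (x - mu):
  Sigma^{-1} · (x - mu) = (0.0971, -0.2621).
  (x - mu)^T · [Sigma^{-1} · (x - mu)] = (1)·(0.0971) + (-2)·(-0.2621) = 0.6214.

Step 4 — take square root: d = √(0.6214) ≈ 0.7883.

d(x, mu) = √(0.6214) ≈ 0.7883


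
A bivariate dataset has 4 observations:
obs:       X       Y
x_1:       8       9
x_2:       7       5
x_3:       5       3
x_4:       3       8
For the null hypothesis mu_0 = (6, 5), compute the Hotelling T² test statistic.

Step 1 — sample mean vector:
  mean(X) = (8 + 7 + 5 + 3) / 4 = 23/4 = 5.75
  mean(Y) = (9 + 5 + 3 + 8) / 4 = 25/4 = 6.25
  x̄ = (5.75, 6.25),  deviation x̄ - mu_0 = (5.75, 6.25) - (6, 5) = (-0.25, 1.25).

Step 2 — sample covariance matrix, S[i,j] = (1/(n-1)) · Σ_k (x_{k,i} - mean_i) · (x_{k,j} - mean_j), divisor n-1 = 3:
  S[X,X] = ((2.25)·(2.25) + (1.25)·(1.25) + (-0.75)·(-0.75) + (-2.75)·(-2.75)) / 3 = 14.75/3 = 4.9167
  S[X,Y] = ((2.25)·(2.75) + (1.25)·(-1.25) + (-0.75)·(-3.25) + (-2.75)·(1.75)) / 3 = 2.25/3 = 0.75
  S[Y,Y] = ((2.75)·(2.75) + (-1.25)·(-1.25) + (-3.25)·(-3.25) + (1.75)·(1.75)) / 3 = 22.75/3 = 7.5833
  S = [[4.9167, 0.75],
 [0.75, 7.5833]].

Step 3 — invert S. det(S) = 4.9167·7.5833 - (0.75)² = 36.7222.
  S^{-1} = (1/det) · [[d, -b], [-b, a]] = [[0.2065, -0.0204],
 [-0.0204, 0.1339]].

Step 4 — quadratic form (x̄ - mu_0)^T · S^{-1} · (x̄ - mu_0):
  S^{-1} · (x̄ - mu_0) = (-0.0772, 0.1725),
  (x̄ - mu_0)^T · [...] = (-0.25)·(-0.0772) + (1.25)·(0.1725) = 0.2349.

Step 5 — scale by n: T² = 4 · 0.2349 = 0.9395.

T² ≈ 0.9395


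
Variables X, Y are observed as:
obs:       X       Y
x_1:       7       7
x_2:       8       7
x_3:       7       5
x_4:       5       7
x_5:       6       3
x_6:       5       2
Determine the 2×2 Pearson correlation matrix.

Step 1 — column means:
  mean(X) = (7 + 8 + 7 + 5 + 6 + 5) / 6 = 38/6 = 6.3333
  mean(Y) = (7 + 7 + 5 + 7 + 3 + 2) / 6 = 31/6 = 5.1667

Step 2 — sample variances and covariances s[i,j] = (1/(n-1)) · Σ_k (x_{k,i} - mean_i) · (x_{k,j} - mean_j), with n-1 = 5:
  s[X,X] = ((0.6667)·(0.6667) + (1.6667)·(1.6667) + (0.6667)·(0.6667) + (-1.3333)·(-1.3333) + (-0.3333)·(-0.3333) + (-1.3333)·(-1.3333)) / 5 = 7.3333/5 = 1.4667
  s[X,Y] = ((0.6667)·(1.8333) + (1.6667)·(1.8333) + (0.6667)·(-0.1667) + (-1.3333)·(1.8333) + (-0.3333)·(-2.1667) + (-1.3333)·(-3.1667)) / 5 = 6.6667/5 = 1.3333
  s[Y,Y] = ((1.8333)·(1.8333) + (1.8333)·(1.8333) + (-0.1667)·(-0.1667) + (1.8333)·(1.8333) + (-2.1667)·(-2.1667) + (-3.1667)·(-3.1667)) / 5 = 24.8333/5 = 4.9667
  Sample standard deviations s_i = √(s[i,i]):
  s(X) = √(1.4667) = 1.2111
  s(Y) = √(4.9667) = 2.2286

Step 3 — r_{ij} = s_{ij} / (s_i · s_j):
  r[X,X] = 1 (diagonal).
  r[X,Y] = 1.3333 / (1.2111 · 2.2286) = 1.3333 / 2.699 = 0.494
  r[Y,Y] = 1 (diagonal).

R is symmetric with unit diagonal. Assembling:

R = [[1, 0.494],
 [0.494, 1]]


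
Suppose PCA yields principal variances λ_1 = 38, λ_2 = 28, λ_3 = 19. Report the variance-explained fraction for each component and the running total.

Step 1 — total variance = trace(Sigma) = Σ λ_i = 38 + 28 + 19 = 85.

Step 2 — fraction explained by component i = λ_i / Σ λ:
  PC1: 38/85 = 0.4471
  PC2: 28/85 = 0.3294
  PC3: 19/85 = 0.2235

Step 3 — cumulative fraction after k components = (λ_1 + ... + λ_k) / Σ λ:
  k = 1: 38/85 = 0.4471
  k = 2: (38 + 28)/85 = 66/85 = 0.7765
  k = 3: (38 + 28 + 19)/85 = 85/85 = 1

Summary (fraction, with percent):

explained: PC1 0.4471 (44.71%), PC2 0.3294 (32.94%), PC3 0.2235 (22.35%);  cumulative: 0.4471, 0.7765, 1


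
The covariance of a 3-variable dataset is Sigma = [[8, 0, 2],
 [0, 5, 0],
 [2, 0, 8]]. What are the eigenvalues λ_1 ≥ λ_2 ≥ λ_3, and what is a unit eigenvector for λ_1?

Step 1 — characteristic polynomial p(λ) = det(λI - Sigma) = λ³ - tr·λ² + c_1·λ - det, where tr = trace, c_1 = sum of the principal 2×2 minors, det = det(Sigma):
  tr = 8 + 5 + 8 = 21,
  c_1 = (8·5 - (0)²) + (8·8 - (2)²) + (5·8 - (0)²) = 40 + 60 + 40 = 140,
  det = 8·(5·8 - (0)²) - (0)·((0)·8 - (0)·(2)) + (2)·((0)·(0) - 5·(2)) = 8·(40) - (0)·(0) + (2)·(-10) = 300.
  So p(λ) = λ³ - 21λ² + 140λ - 300.
Step 2 — look for an integer root (rational root theorem: any rational root is an integer divisor of 300). Testing λ = 5:
  p(5) = 125 - 525 + 700 - 300 = 0  ✓
  Dividing out (λ - 5): p(λ) = (λ - 5)(λ² - 16λ + 60).
Step 3 — remaining eigenvalues from the quadratic λ² - 16λ + 60 = 0:
  Δ = 16² - 4·60 = 256 - 240 = 16,  λ = (16 ± √16)/2 = (16 ± 4)/2 = 10 or 6.
  Sorted: λ_1 = 10,  λ_2 = 6,  λ_3 = 5  (check: sum = 21 = tr ✓).

Step 4 — unit eigenvector for λ_1 = 10: v spans the null space of (Sigma - λ_1 I), whose rows are
  r_1 = (-2, 0, 2),  r_2 = (0, -5, 0),  r_3 = (2, 0, -2).
  v is orthogonal to every row, so take v ∝ r_1 × r_2 = ((0)·(0) - (2)·(-5), (2)·(0) - (-2)·(0), (-2)·(-5) - (0)·(0)) = (10, 0, 10).
  Rescale (divide by 10): u = (1, 0, 1).
  ||u|| = √((1)² + (0)² + (1)²) = √(2) ≈ 1.4142,  v_1 = u/||u|| ≈ (0.7071, 0, 0.7071) (||v_1|| = 1).

λ_1 = 10,  λ_2 = 6,  λ_3 = 5;  v_1 ≈ (0.7071, 0, 0.7071)


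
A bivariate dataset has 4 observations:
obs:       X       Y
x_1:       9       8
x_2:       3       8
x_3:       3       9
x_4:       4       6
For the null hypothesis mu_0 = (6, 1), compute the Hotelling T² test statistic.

Step 1 — sample mean vector:
  mean(X) = (9 + 3 + 3 + 4) / 4 = 19/4 = 4.75
  mean(Y) = (8 + 8 + 9 + 6) / 4 = 31/4 = 7.75
  x̄ = (4.75, 7.75),  deviation x̄ - mu_0 = (4.75, 7.75) - (6, 1) = (-1.25, 6.75).

Step 2 — sample covariance matrix, S[i,j] = (1/(n-1)) · Σ_k (x_{k,i} - mean_i) · (x_{k,j} - mean_j), divisor n-1 = 3:
  S[X,X] = ((4.25)·(4.25) + (-1.75)·(-1.75) + (-1.75)·(-1.75) + (-0.75)·(-0.75)) / 3 = 24.75/3 = 8.25
  S[X,Y] = ((4.25)·(0.25) + (-1.75)·(0.25) + (-1.75)·(1.25) + (-0.75)·(-1.75)) / 3 = -0.25/3 = -0.0833
  S[Y,Y] = ((0.25)·(0.25) + (0.25)·(0.25) + (1.25)·(1.25) + (-1.75)·(-1.75)) / 3 = 4.75/3 = 1.5833
  S = [[8.25, -0.0833],
 [-0.0833, 1.5833]].

Step 3 — invert S. det(S) = 8.25·1.5833 - (-0.0833)² = 13.0556.
  S^{-1} = (1/det) · [[d, -b], [-b, a]] = [[0.1213, 0.0064],
 [0.0064, 0.6319]].

Step 4 — quadratic form (x̄ - mu_0)^T · S^{-1} · (x̄ - mu_0):
  S^{-1} · (x̄ - mu_0) = (-0.1085, 4.2574),
  (x̄ - mu_0)^T · [...] = (-1.25)·(-0.1085) + (6.75)·(4.2574) = 28.8734.

Step 5 — scale by n: T² = 4 · 28.8734 = 115.4936.

T² ≈ 115.4936


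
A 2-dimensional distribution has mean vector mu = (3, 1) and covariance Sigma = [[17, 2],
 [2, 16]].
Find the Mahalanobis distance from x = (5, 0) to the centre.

Step 1 — centre the observation: (x - mu) = (2, -1).

Step 2 — invert Sigma. det(Sigma) = 17·16 - (2)² = 268.
  Sigma^{-1} = (1/det) · [[d, -b], [-b, a]] = [[0.0597, -0.0075],
 [-0.0075, 0.0634]].

Step 3 — form the quadratic (x - mu)^T · Sigma^{-1} · (x - mu):
  Sigma^{-1} · (x - mu) = (0.1269, -0.0784).
  (x - mu)^T · [Sigma^{-1} · (x - mu)] = (2)·(0.1269) + (-1)·(-0.0784) = 0.3321.

Step 4 — take square root: d = √(0.3321) ≈ 0.5763.

d(x, mu) = √(0.3321) ≈ 0.5763


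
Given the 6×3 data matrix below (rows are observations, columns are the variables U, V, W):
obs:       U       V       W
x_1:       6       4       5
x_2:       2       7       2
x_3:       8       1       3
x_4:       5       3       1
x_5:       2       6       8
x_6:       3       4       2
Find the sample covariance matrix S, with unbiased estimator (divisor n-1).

Step 1 — column means:
  mean(U) = (6 + 2 + 8 + 5 + 2 + 3) / 6 = 26/6 = 4.3333
  mean(V) = (4 + 7 + 1 + 3 + 6 + 4) / 6 = 25/6 = 4.1667
  mean(W) = (5 + 2 + 3 + 1 + 8 + 2) / 6 = 21/6 = 3.5

Step 2 — sample covariance S[i,j] = (1/(n-1)) · Σ_k (x_{k,i} - mean_i) · (x_{k,j} - mean_j), with n-1 = 5.
  S[U,U] = ((1.6667)·(1.6667) + (-2.3333)·(-2.3333) + (3.6667)·(3.6667) + (0.6667)·(0.6667) + (-2.3333)·(-2.3333) + (-1.3333)·(-1.3333)) / 5 = 29.3333/5 = 5.8667
  S[U,V] = ((1.6667)·(-0.1667) + (-2.3333)·(2.8333) + (3.6667)·(-3.1667) + (0.6667)·(-1.1667) + (-2.3333)·(1.8333) + (-1.3333)·(-0.1667)) / 5 = -23.3333/5 = -4.6667
  S[U,W] = ((1.6667)·(1.5) + (-2.3333)·(-1.5) + (3.6667)·(-0.5) + (0.6667)·(-2.5) + (-2.3333)·(4.5) + (-1.3333)·(-1.5)) / 5 = -6/5 = -1.2
  S[V,V] = ((-0.1667)·(-0.1667) + (2.8333)·(2.8333) + (-3.1667)·(-3.1667) + (-1.1667)·(-1.1667) + (1.8333)·(1.8333) + (-0.1667)·(-0.1667)) / 5 = 22.8333/5 = 4.5667
  S[V,W] = ((-0.1667)·(1.5) + (2.8333)·(-1.5) + (-3.1667)·(-0.5) + (-1.1667)·(-2.5) + (1.8333)·(4.5) + (-0.1667)·(-1.5)) / 5 = 8.5/5 = 1.7
  S[W,W] = ((1.5)·(1.5) + (-1.5)·(-1.5) + (-0.5)·(-0.5) + (-2.5)·(-2.5) + (4.5)·(4.5) + (-1.5)·(-1.5)) / 5 = 33.5/5 = 6.7

S is symmetric (S[j,i] = S[i,j]). Assembling:

S = [[5.8667, -4.6667, -1.2],
 [-4.6667, 4.5667, 1.7],
 [-1.2, 1.7, 6.7]]


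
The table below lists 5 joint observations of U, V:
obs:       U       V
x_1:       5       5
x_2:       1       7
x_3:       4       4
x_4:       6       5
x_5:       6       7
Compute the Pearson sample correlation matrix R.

Step 1 — column means:
  mean(U) = (5 + 1 + 4 + 6 + 6) / 5 = 22/5 = 4.4
  mean(V) = (5 + 7 + 4 + 5 + 7) / 5 = 28/5 = 5.6

Step 2 — sample variances and covariances s[i,j] = (1/(n-1)) · Σ_k (x_{k,i} - mean_i) · (x_{k,j} - mean_j), with n-1 = 4:
  s[U,U] = ((0.6)·(0.6) + (-3.4)·(-3.4) + (-0.4)·(-0.4) + (1.6)·(1.6) + (1.6)·(1.6)) / 4 = 17.2/4 = 4.3
  s[U,V] = ((0.6)·(-0.6) + (-3.4)·(1.4) + (-0.4)·(-1.6) + (1.6)·(-0.6) + (1.6)·(1.4)) / 4 = -3.2/4 = -0.8
  s[V,V] = ((-0.6)·(-0.6) + (1.4)·(1.4) + (-1.6)·(-1.6) + (-0.6)·(-0.6) + (1.4)·(1.4)) / 4 = 7.2/4 = 1.8
  Sample standard deviations s_i = √(s[i,i]):
  s(U) = √(4.3) = 2.0736
  s(V) = √(1.8) = 1.3416

Step 3 — r_{ij} = s_{ij} / (s_i · s_j):
  r[U,U] = 1 (diagonal).
  r[U,V] = -0.8 / (2.0736 · 1.3416) = -0.8 / 2.7821 = -0.2876
  r[V,V] = 1 (diagonal).

R is symmetric with unit diagonal. Assembling:

R = [[1, -0.2876],
 [-0.2876, 1]]


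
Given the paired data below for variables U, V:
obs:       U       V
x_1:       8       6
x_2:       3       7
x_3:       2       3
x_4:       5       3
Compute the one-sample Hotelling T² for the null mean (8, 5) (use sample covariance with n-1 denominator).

Step 1 — sample mean vector:
  mean(U) = (8 + 3 + 2 + 5) / 4 = 18/4 = 4.5
  mean(V) = (6 + 7 + 3 + 3) / 4 = 19/4 = 4.75
  x̄ = (4.5, 4.75),  deviation x̄ - mu_0 = (4.5, 4.75) - (8, 5) = (-3.5, -0.25).

Step 2 — sample covariance matrix, S[i,j] = (1/(n-1)) · Σ_k (x_{k,i} - mean_i) · (x_{k,j} - mean_j), divisor n-1 = 3:
  S[U,U] = ((3.5)·(3.5) + (-1.5)·(-1.5) + (-2.5)·(-2.5) + (0.5)·(0.5)) / 3 = 21/3 = 7
  S[U,V] = ((3.5)·(1.25) + (-1.5)·(2.25) + (-2.5)·(-1.75) + (0.5)·(-1.75)) / 3 = 4.5/3 = 1.5
  S[V,V] = ((1.25)·(1.25) + (2.25)·(2.25) + (-1.75)·(-1.75) + (-1.75)·(-1.75)) / 3 = 12.75/3 = 4.25
  S = [[7, 1.5],
 [1.5, 4.25]].

Step 3 — invert S. det(S) = 7·4.25 - (1.5)² = 27.5.
  S^{-1} = (1/det) · [[d, -b], [-b, a]] = [[0.1545, -0.0545],
 [-0.0545, 0.2545]].

Step 4 — quadratic form (x̄ - mu_0)^T · S^{-1} · (x̄ - mu_0):
  S^{-1} · (x̄ - mu_0) = (-0.5273, 0.1273),
  (x̄ - mu_0)^T · [...] = (-3.5)·(-0.5273) + (-0.25)·(0.1273) = 1.8136.

Step 5 — scale by n: T² = 4 · 1.8136 = 7.2545.

T² ≈ 7.2545


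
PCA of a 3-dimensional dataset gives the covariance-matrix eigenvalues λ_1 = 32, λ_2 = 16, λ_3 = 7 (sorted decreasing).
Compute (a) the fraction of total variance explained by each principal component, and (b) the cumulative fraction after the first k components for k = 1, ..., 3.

Step 1 — total variance = trace(Sigma) = Σ λ_i = 32 + 16 + 7 = 55.

Step 2 — fraction explained by component i = λ_i / Σ λ:
  PC1: 32/55 = 0.5818
  PC2: 16/55 = 0.2909
  PC3: 7/55 = 0.1273

Step 3 — cumulative fraction after k components = (λ_1 + ... + λ_k) / Σ λ:
  k = 1: 32/55 = 0.5818
  k = 2: (32 + 16)/55 = 48/55 = 0.8727
  k = 3: (32 + 16 + 7)/55 = 55/55 = 1

Summary (fraction, with percent):

explained: PC1 0.5818 (58.18%), PC2 0.2909 (29.09%), PC3 0.1273 (12.73%);  cumulative: 0.5818, 0.8727, 1


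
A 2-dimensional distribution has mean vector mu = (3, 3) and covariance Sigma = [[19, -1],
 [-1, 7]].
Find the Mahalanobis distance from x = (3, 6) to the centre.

Step 1 — centre the observation: (x - mu) = (0, 3).

Step 2 — invert Sigma. det(Sigma) = 19·7 - (-1)² = 132.
  Sigma^{-1} = (1/det) · [[d, -b], [-b, a]] = [[0.053, 0.0076],
 [0.0076, 0.1439]].

Step 3 — form the quadratic (x - mu)^T · Sigma^{-1} · (x - mu):
  Sigma^{-1} · (x - mu) = (0.0227, 0.4318).
  (x - mu)^T · [Sigma^{-1} · (x - mu)] = (0)·(0.0227) + (3)·(0.4318) = 1.2955.

Step 4 — take square root: d = √(1.2955) ≈ 1.1382.

d(x, mu) = √(1.2955) ≈ 1.1382


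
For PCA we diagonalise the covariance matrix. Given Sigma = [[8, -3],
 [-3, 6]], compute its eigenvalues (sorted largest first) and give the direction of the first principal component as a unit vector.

Step 1 — characteristic polynomial of 2×2 Sigma:
  det(Sigma - λI) = λ² - trace · λ + det = 0.
  trace = 8 + 6 = 14, det = 8·6 - (-3)² = 39.
Step 2 — discriminant:
  Δ = trace² - 4·det = 196 - 156 = 40.
Step 3 — eigenvalues:
  λ = (trace ± √Δ)/2 = (14 ± 6.3246)/2,
  λ_1 = 10.1623,  λ_2 = 3.8377.

Step 4 — unit eigenvector for λ_1: solve (Sigma - λ_1 I)v = 0. First row:
  (8 - 10.1623)·v_x + (-3)·v_y = 0, i.e. (-2.1623)·v_x + (-3)·v_y = 0,
  so v ∝ (b, λ_1 - a) = (-3, 2.1623); multiply by -1 so the first entry is positive: u = (3, -2.1623).
  ||u|| = √((3)² + (-2.1623)²) = √(13.6754) ≈ 3.698,
  v_1 = u/||u|| ≈ (0.8112, -0.5847) (||v_1|| = 1).

λ_1 = 10.1623,  λ_2 = 3.8377;  v_1 ≈ (0.8112, -0.5847)


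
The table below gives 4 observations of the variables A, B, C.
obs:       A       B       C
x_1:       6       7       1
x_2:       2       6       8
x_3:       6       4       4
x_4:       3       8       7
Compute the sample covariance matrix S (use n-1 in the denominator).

Step 1 — column means:
  mean(A) = (6 + 2 + 6 + 3) / 4 = 17/4 = 4.25
  mean(B) = (7 + 6 + 4 + 8) / 4 = 25/4 = 6.25
  mean(C) = (1 + 8 + 4 + 7) / 4 = 20/4 = 5

Step 2 — sample covariance S[i,j] = (1/(n-1)) · Σ_k (x_{k,i} - mean_i) · (x_{k,j} - mean_j), with n-1 = 3.
  S[A,A] = ((1.75)·(1.75) + (-2.25)·(-2.25) + (1.75)·(1.75) + (-1.25)·(-1.25)) / 3 = 12.75/3 = 4.25
  S[A,B] = ((1.75)·(0.75) + (-2.25)·(-0.25) + (1.75)·(-2.25) + (-1.25)·(1.75)) / 3 = -4.25/3 = -1.4167
  S[A,C] = ((1.75)·(-4) + (-2.25)·(3) + (1.75)·(-1) + (-1.25)·(2)) / 3 = -18/3 = -6
  S[B,B] = ((0.75)·(0.75) + (-0.25)·(-0.25) + (-2.25)·(-2.25) + (1.75)·(1.75)) / 3 = 8.75/3 = 2.9167
  S[B,C] = ((0.75)·(-4) + (-0.25)·(3) + (-2.25)·(-1) + (1.75)·(2)) / 3 = 2/3 = 0.6667
  S[C,C] = ((-4)·(-4) + (3)·(3) + (-1)·(-1) + (2)·(2)) / 3 = 30/3 = 10

S is symmetric (S[j,i] = S[i,j]). Assembling:

S = [[4.25, -1.4167, -6],
 [-1.4167, 2.9167, 0.6667],
 [-6, 0.6667, 10]]


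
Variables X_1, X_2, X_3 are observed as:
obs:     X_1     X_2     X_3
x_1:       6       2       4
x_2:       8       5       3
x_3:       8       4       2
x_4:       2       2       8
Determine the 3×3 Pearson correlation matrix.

Step 1 — column means:
  mean(X_1) = (6 + 8 + 8 + 2) / 4 = 24/4 = 6
  mean(X_2) = (2 + 5 + 4 + 2) / 4 = 13/4 = 3.25
  mean(X_3) = (4 + 3 + 2 + 8) / 4 = 17/4 = 4.25

Step 2 — sample variances and covariances s[i,j] = (1/(n-1)) · Σ_k (x_{k,i} - mean_i) · (x_{k,j} - mean_j), with n-1 = 3:
  s[X_1,X_1] = ((0)·(0) + (2)·(2) + (2)·(2) + (-4)·(-4)) / 3 = 24/3 = 8
  s[X_1,X_2] = ((0)·(-1.25) + (2)·(1.75) + (2)·(0.75) + (-4)·(-1.25)) / 3 = 10/3 = 3.3333
  s[X_1,X_3] = ((0)·(-0.25) + (2)·(-1.25) + (2)·(-2.25) + (-4)·(3.75)) / 3 = -22/3 = -7.3333
  s[X_2,X_2] = ((-1.25)·(-1.25) + (1.75)·(1.75) + (0.75)·(0.75) + (-1.25)·(-1.25)) / 3 = 6.75/3 = 2.25
  s[X_2,X_3] = ((-1.25)·(-0.25) + (1.75)·(-1.25) + (0.75)·(-2.25) + (-1.25)·(3.75)) / 3 = -8.25/3 = -2.75
  s[X_3,X_3] = ((-0.25)·(-0.25) + (-1.25)·(-1.25) + (-2.25)·(-2.25) + (3.75)·(3.75)) / 3 = 20.75/3 = 6.9167
  Sample standard deviations s_i = √(s[i,i]):
  s(X_1) = √(8) = 2.8284
  s(X_2) = √(2.25) = 1.5
  s(X_3) = √(6.9167) = 2.63

Step 3 — r_{ij} = s_{ij} / (s_i · s_j):
  r[X_1,X_1] = 1 (diagonal).
  r[X_1,X_2] = 3.3333 / (2.8284 · 1.5) = 3.3333 / 4.2426 = 0.7857
  r[X_1,X_3] = -7.3333 / (2.8284 · 2.63) = -7.3333 / 7.4386 = -0.9858
  r[X_2,X_2] = 1 (diagonal).
  r[X_2,X_3] = -2.75 / (1.5 · 2.63) = -2.75 / 3.9449 = -0.6971
  r[X_3,X_3] = 1 (diagonal).

R is symmetric with unit diagonal. Assembling:

R = [[1, 0.7857, -0.9858],
 [0.7857, 1, -0.6971],
 [-0.9858, -0.6971, 1]]


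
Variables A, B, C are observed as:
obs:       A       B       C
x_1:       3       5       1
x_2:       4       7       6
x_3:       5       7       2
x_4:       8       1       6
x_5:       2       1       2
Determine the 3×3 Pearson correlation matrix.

Step 1 — column means:
  mean(A) = (3 + 4 + 5 + 8 + 2) / 5 = 22/5 = 4.4
  mean(B) = (5 + 7 + 7 + 1 + 1) / 5 = 21/5 = 4.2
  mean(C) = (1 + 6 + 2 + 6 + 2) / 5 = 17/5 = 3.4

Step 2 — sample variances and covariances s[i,j] = (1/(n-1)) · Σ_k (x_{k,i} - mean_i) · (x_{k,j} - mean_j), with n-1 = 4:
  s[A,A] = ((-1.4)·(-1.4) + (-0.4)·(-0.4) + (0.6)·(0.6) + (3.6)·(3.6) + (-2.4)·(-2.4)) / 4 = 21.2/4 = 5.3
  s[A,B] = ((-1.4)·(0.8) + (-0.4)·(2.8) + (0.6)·(2.8) + (3.6)·(-3.2) + (-2.4)·(-3.2)) / 4 = -4.4/4 = -1.1
  s[A,C] = ((-1.4)·(-2.4) + (-0.4)·(2.6) + (0.6)·(-1.4) + (3.6)·(2.6) + (-2.4)·(-1.4)) / 4 = 14.2/4 = 3.55
  s[B,B] = ((0.8)·(0.8) + (2.8)·(2.8) + (2.8)·(2.8) + (-3.2)·(-3.2) + (-3.2)·(-3.2)) / 4 = 36.8/4 = 9.2
  s[B,C] = ((0.8)·(-2.4) + (2.8)·(2.6) + (2.8)·(-1.4) + (-3.2)·(2.6) + (-3.2)·(-1.4)) / 4 = -2.4/4 = -0.6
  s[C,C] = ((-2.4)·(-2.4) + (2.6)·(2.6) + (-1.4)·(-1.4) + (2.6)·(2.6) + (-1.4)·(-1.4)) / 4 = 23.2/4 = 5.8
  Sample standard deviations s_i = √(s[i,i]):
  s(A) = √(5.3) = 2.3022
  s(B) = √(9.2) = 3.0332
  s(C) = √(5.8) = 2.4083

Step 3 — r_{ij} = s_{ij} / (s_i · s_j):
  r[A,A] = 1 (diagonal).
  r[A,B] = -1.1 / (2.3022 · 3.0332) = -1.1 / 6.9828 = -0.1575
  r[A,C] = 3.55 / (2.3022 · 2.4083) = 3.55 / 5.5444 = 0.6403
  r[B,B] = 1 (diagonal).
  r[B,C] = -0.6 / (3.0332 · 2.4083) = -0.6 / 7.3048 = -0.0821
  r[C,C] = 1 (diagonal).

R is symmetric with unit diagonal. Assembling:

R = [[1, -0.1575, 0.6403],
 [-0.1575, 1, -0.0821],
 [0.6403, -0.0821, 1]]


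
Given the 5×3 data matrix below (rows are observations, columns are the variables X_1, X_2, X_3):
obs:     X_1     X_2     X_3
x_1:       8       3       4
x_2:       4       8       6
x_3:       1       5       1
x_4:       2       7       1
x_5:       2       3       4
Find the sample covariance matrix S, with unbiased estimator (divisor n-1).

Step 1 — column means:
  mean(X_1) = (8 + 4 + 1 + 2 + 2) / 5 = 17/5 = 3.4
  mean(X_2) = (3 + 8 + 5 + 7 + 3) / 5 = 26/5 = 5.2
  mean(X_3) = (4 + 6 + 1 + 1 + 4) / 5 = 16/5 = 3.2

Step 2 — sample covariance S[i,j] = (1/(n-1)) · Σ_k (x_{k,i} - mean_i) · (x_{k,j} - mean_j), with n-1 = 4.
  S[X_1,X_1] = ((4.6)·(4.6) + (0.6)·(0.6) + (-2.4)·(-2.4) + (-1.4)·(-1.4) + (-1.4)·(-1.4)) / 4 = 31.2/4 = 7.8
  S[X_1,X_2] = ((4.6)·(-2.2) + (0.6)·(2.8) + (-2.4)·(-0.2) + (-1.4)·(1.8) + (-1.4)·(-2.2)) / 4 = -7.4/4 = -1.85
  S[X_1,X_3] = ((4.6)·(0.8) + (0.6)·(2.8) + (-2.4)·(-2.2) + (-1.4)·(-2.2) + (-1.4)·(0.8)) / 4 = 12.6/4 = 3.15
  S[X_2,X_2] = ((-2.2)·(-2.2) + (2.8)·(2.8) + (-0.2)·(-0.2) + (1.8)·(1.8) + (-2.2)·(-2.2)) / 4 = 20.8/4 = 5.2
  S[X_2,X_3] = ((-2.2)·(0.8) + (2.8)·(2.8) + (-0.2)·(-2.2) + (1.8)·(-2.2) + (-2.2)·(0.8)) / 4 = 0.8/4 = 0.2
  S[X_3,X_3] = ((0.8)·(0.8) + (2.8)·(2.8) + (-2.2)·(-2.2) + (-2.2)·(-2.2) + (0.8)·(0.8)) / 4 = 18.8/4 = 4.7

S is symmetric (S[j,i] = S[i,j]). Assembling:

S = [[7.8, -1.85, 3.15],
 [-1.85, 5.2, 0.2],
 [3.15, 0.2, 4.7]]


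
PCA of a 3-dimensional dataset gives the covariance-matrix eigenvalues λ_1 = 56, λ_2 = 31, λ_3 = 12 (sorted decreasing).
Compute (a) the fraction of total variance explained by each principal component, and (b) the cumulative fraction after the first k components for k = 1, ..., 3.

Step 1 — total variance = trace(Sigma) = Σ λ_i = 56 + 31 + 12 = 99.

Step 2 — fraction explained by component i = λ_i / Σ λ:
  PC1: 56/99 = 0.5657
  PC2: 31/99 = 0.3131
  PC3: 12/99 = 0.1212

Step 3 — cumulative fraction after k components = (λ_1 + ... + λ_k) / Σ λ:
  k = 1: 56/99 = 0.5657
  k = 2: (56 + 31)/99 = 87/99 = 0.8788
  k = 3: (56 + 31 + 12)/99 = 99/99 = 1

Summary (fraction, with percent):

explained: PC1 0.5657 (56.57%), PC2 0.3131 (31.31%), PC3 0.1212 (12.12%);  cumulative: 0.5657, 0.8788, 1


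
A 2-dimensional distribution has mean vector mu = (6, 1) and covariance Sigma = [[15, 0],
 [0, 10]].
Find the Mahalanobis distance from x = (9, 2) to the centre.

Step 1 — centre the observation: (x - mu) = (3, 1).

Step 2 — invert Sigma. det(Sigma) = 15·10 - (0)² = 150.
  Sigma^{-1} = (1/det) · [[d, -b], [-b, a]] = [[0.0667, 0],
 [0, 0.1]].

Step 3 — form the quadratic (x - mu)^T · Sigma^{-1} · (x - mu):
  Sigma^{-1} · (x - mu) = (0.2, 0.1).
  (x - mu)^T · [Sigma^{-1} · (x - mu)] = (3)·(0.2) + (1)·(0.1) = 0.7.

Step 4 — take square root: d = √(0.7) ≈ 0.8367.

d(x, mu) = √(0.7) ≈ 0.8367


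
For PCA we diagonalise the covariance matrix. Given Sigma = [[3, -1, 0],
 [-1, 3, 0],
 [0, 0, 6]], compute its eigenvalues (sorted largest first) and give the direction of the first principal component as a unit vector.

Step 1 — characteristic polynomial p(λ) = det(λI - Sigma) = λ³ - tr·λ² + c_1·λ - det, where tr = trace, c_1 = sum of the principal 2×2 minors, det = det(Sigma):
  tr = 3 + 3 + 6 = 12,
  c_1 = (3·3 - (-1)²) + (3·6 - (0)²) + (3·6 - (0)²) = 8 + 18 + 18 = 44,
  det = 3·(3·6 - (0)²) - (-1)·((-1)·6 - (0)·(0)) + (0)·((-1)·(0) - 3·(0)) = 3·(18) - (-1)·(-6) + (0)·(0) = 48.
  So p(λ) = λ³ - 12λ² + 44λ - 48.
Step 2 — look for an integer root (rational root theorem: any rational root is an integer divisor of 48). Testing λ = 2:
  p(2) = 8 - 48 + 88 - 48 = 0  ✓
  Dividing out (λ - 2): p(λ) = (λ - 2)(λ² - 10λ + 24).
Step 3 — remaining eigenvalues from the quadratic λ² - 10λ + 24 = 0:
  Δ = 10² - 4·24 = 100 - 96 = 4,  λ = (10 ± √4)/2 = (10 ± 2)/2 = 6 or 4.
  Sorted: λ_1 = 6,  λ_2 = 4,  λ_3 = 2  (check: sum = 12 = tr ✓).

Step 4 — unit eigenvector for λ_1 = 6: v spans the null space of (Sigma - λ_1 I), whose rows are
  r_1 = (-3, -1, 0),  r_2 = (-1, -3, 0),  r_3 = (0, 0, 0).
  v is orthogonal to every row, so take v ∝ r_1 × r_2 = ((-1)·(0) - (0)·(-3), (0)·(-1) - (-3)·(0), (-3)·(-3) - (-1)·(-1)) = (0, 0, 8).
  Rescale (divide by 8): u = (0, 0, 1).
  ||u|| = √((0)² + (0)² + (1)²) = √(1) = 1,  v_1 = u/||u|| ≈ (0, 0, 1) (||v_1|| = 1).

λ_1 = 6,  λ_2 = 4,  λ_3 = 2;  v_1 ≈ (0, 0, 1)


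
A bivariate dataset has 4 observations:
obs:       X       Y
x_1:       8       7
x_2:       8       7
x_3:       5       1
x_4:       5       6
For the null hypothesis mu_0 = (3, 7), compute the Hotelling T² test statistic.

Step 1 — sample mean vector:
  mean(X) = (8 + 8 + 5 + 5) / 4 = 26/4 = 6.5
  mean(Y) = (7 + 7 + 1 + 6) / 4 = 21/4 = 5.25
  x̄ = (6.5, 5.25),  deviation x̄ - mu_0 = (6.5, 5.25) - (3, 7) = (3.5, -1.75).

Step 2 — sample covariance matrix, S[i,j] = (1/(n-1)) · Σ_k (x_{k,i} - mean_i) · (x_{k,j} - mean_j), divisor n-1 = 3:
  S[X,X] = ((1.5)·(1.5) + (1.5)·(1.5) + (-1.5)·(-1.5) + (-1.5)·(-1.5)) / 3 = 9/3 = 3
  S[X,Y] = ((1.5)·(1.75) + (1.5)·(1.75) + (-1.5)·(-4.25) + (-1.5)·(0.75)) / 3 = 10.5/3 = 3.5
  S[Y,Y] = ((1.75)·(1.75) + (1.75)·(1.75) + (-4.25)·(-4.25) + (0.75)·(0.75)) / 3 = 24.75/3 = 8.25
  S = [[3, 3.5],
 [3.5, 8.25]].

Step 3 — invert S. det(S) = 3·8.25 - (3.5)² = 12.5.
  S^{-1} = (1/det) · [[d, -b], [-b, a]] = [[0.66, -0.28],
 [-0.28, 0.24]].

Step 4 — quadratic form (x̄ - mu_0)^T · S^{-1} · (x̄ - mu_0):
  S^{-1} · (x̄ - mu_0) = (2.8, -1.4),
  (x̄ - mu_0)^T · [...] = (3.5)·(2.8) + (-1.75)·(-1.4) = 12.25.

Step 5 — scale by n: T² = 4 · 12.25 = 49.

T² ≈ 49


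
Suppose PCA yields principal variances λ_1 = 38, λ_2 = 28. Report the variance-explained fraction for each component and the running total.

Step 1 — total variance = trace(Sigma) = Σ λ_i = 38 + 28 = 66.

Step 2 — fraction explained by component i = λ_i / Σ λ:
  PC1: 38/66 = 0.5758
  PC2: 28/66 = 0.4242

Step 3 — cumulative fraction after k components = (λ_1 + ... + λ_k) / Σ λ:
  k = 1: 38/66 = 0.5758
  k = 2: (38 + 28)/66 = 66/66 = 1

Summary (fraction, with percent):

explained: PC1 0.5758 (57.58%), PC2 0.4242 (42.42%);  cumulative: 0.5758, 1


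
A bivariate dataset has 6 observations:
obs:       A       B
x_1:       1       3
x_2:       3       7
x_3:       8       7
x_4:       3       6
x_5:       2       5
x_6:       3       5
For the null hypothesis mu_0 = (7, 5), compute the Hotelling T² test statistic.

Step 1 — sample mean vector:
  mean(A) = (1 + 3 + 8 + 3 + 2 + 3) / 6 = 20/6 = 3.3333
  mean(B) = (3 + 7 + 7 + 6 + 5 + 5) / 6 = 33/6 = 5.5
  x̄ = (3.3333, 5.5),  deviation x̄ - mu_0 = (3.3333, 5.5) - (7, 5) = (-3.6667, 0.5).

Step 2 — sample covariance matrix, S[i,j] = (1/(n-1)) · Σ_k (x_{k,i} - mean_i) · (x_{k,j} - mean_j), divisor n-1 = 5:
  S[A,A] = ((-2.3333)·(-2.3333) + (-0.3333)·(-0.3333) + (4.6667)·(4.6667) + (-0.3333)·(-0.3333) + (-1.3333)·(-1.3333) + (-0.3333)·(-0.3333)) / 5 = 29.3333/5 = 5.8667
  S[A,B] = ((-2.3333)·(-2.5) + (-0.3333)·(1.5) + (4.6667)·(1.5) + (-0.3333)·(0.5) + (-1.3333)·(-0.5) + (-0.3333)·(-0.5)) / 5 = 13/5 = 2.6
  S[B,B] = ((-2.5)·(-2.5) + (1.5)·(1.5) + (1.5)·(1.5) + (0.5)·(0.5) + (-0.5)·(-0.5) + (-0.5)·(-0.5)) / 5 = 11.5/5 = 2.3
  S = [[5.8667, 2.6],
 [2.6, 2.3]].

Step 3 — invert S. det(S) = 5.8667·2.3 - (2.6)² = 6.7333.
  S^{-1} = (1/det) · [[d, -b], [-b, a]] = [[0.3416, -0.3861],
 [-0.3861, 0.8713]].

Step 4 — quadratic form (x̄ - mu_0)^T · S^{-1} · (x̄ - mu_0):
  S^{-1} · (x̄ - mu_0) = (-1.4455, 1.8515),
  (x̄ - mu_0)^T · [...] = (-3.6667)·(-1.4455) + (0.5)·(1.8515) = 6.2261.

Step 5 — scale by n: T² = 6 · 6.2261 = 37.3564.

T² ≈ 37.3564


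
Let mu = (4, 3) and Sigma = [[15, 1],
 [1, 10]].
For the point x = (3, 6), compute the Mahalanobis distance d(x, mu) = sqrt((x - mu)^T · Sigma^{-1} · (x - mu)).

Step 1 — centre the observation: (x - mu) = (-1, 3).

Step 2 — invert Sigma. det(Sigma) = 15·10 - (1)² = 149.
  Sigma^{-1} = (1/det) · [[d, -b], [-b, a]] = [[0.0671, -0.0067],
 [-0.0067, 0.1007]].

Step 3 — form the quadratic (x - mu)^T · Sigma^{-1} · (x - mu):
  Sigma^{-1} · (x - mu) = (-0.0872, 0.3087).
  (x - mu)^T · [Sigma^{-1} · (x - mu)] = (-1)·(-0.0872) + (3)·(0.3087) = 1.0134.

Step 4 — take square root: d = √(1.0134) ≈ 1.0067.

d(x, mu) = √(1.0134) ≈ 1.0067


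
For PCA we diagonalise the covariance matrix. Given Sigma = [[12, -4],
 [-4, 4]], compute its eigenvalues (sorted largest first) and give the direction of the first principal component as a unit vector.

Step 1 — characteristic polynomial of 2×2 Sigma:
  det(Sigma - λI) = λ² - trace · λ + det = 0.
  trace = 12 + 4 = 16, det = 12·4 - (-4)² = 32.
Step 2 — discriminant:
  Δ = trace² - 4·det = 256 - 128 = 128.
Step 3 — eigenvalues:
  λ = (trace ± √Δ)/2 = (16 ± 11.3137)/2,
  λ_1 = 13.6569,  λ_2 = 2.3431.

Step 4 — unit eigenvector for λ_1: solve (Sigma - λ_1 I)v = 0. First row:
  (12 - 13.6569)·v_x + (-4)·v_y = 0, i.e. (-1.6569)·v_x + (-4)·v_y = 0,
  so v ∝ (b, λ_1 - a) = (-4, 1.6569); multiply by -1 so the first entry is positive: u = (4, -1.6569).
  ||u|| = √((4)² + (-1.6569)²) = √(18.7452) ≈ 4.3296,
  v_1 = u/||u|| ≈ (0.9239, -0.3827) (||v_1|| = 1).

λ_1 = 13.6569,  λ_2 = 2.3431;  v_1 ≈ (0.9239, -0.3827)


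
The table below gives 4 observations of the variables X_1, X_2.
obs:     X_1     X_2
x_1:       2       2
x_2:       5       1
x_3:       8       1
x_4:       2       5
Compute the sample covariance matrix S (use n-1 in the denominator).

Step 1 — column means:
  mean(X_1) = (2 + 5 + 8 + 2) / 4 = 17/4 = 4.25
  mean(X_2) = (2 + 1 + 1 + 5) / 4 = 9/4 = 2.25

Step 2 — sample covariance S[i,j] = (1/(n-1)) · Σ_k (x_{k,i} - mean_i) · (x_{k,j} - mean_j), with n-1 = 3.
  S[X_1,X_1] = ((-2.25)·(-2.25) + (0.75)·(0.75) + (3.75)·(3.75) + (-2.25)·(-2.25)) / 3 = 24.75/3 = 8.25
  S[X_1,X_2] = ((-2.25)·(-0.25) + (0.75)·(-1.25) + (3.75)·(-1.25) + (-2.25)·(2.75)) / 3 = -11.25/3 = -3.75
  S[X_2,X_2] = ((-0.25)·(-0.25) + (-1.25)·(-1.25) + (-1.25)·(-1.25) + (2.75)·(2.75)) / 3 = 10.75/3 = 3.5833

S is symmetric (S[j,i] = S[i,j]). Assembling:

S = [[8.25, -3.75],
 [-3.75, 3.5833]]


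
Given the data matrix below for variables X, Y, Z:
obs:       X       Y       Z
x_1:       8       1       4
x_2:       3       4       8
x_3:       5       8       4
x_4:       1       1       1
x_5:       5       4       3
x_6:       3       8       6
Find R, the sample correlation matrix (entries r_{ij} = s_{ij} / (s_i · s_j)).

Step 1 — column means:
  mean(X) = (8 + 3 + 5 + 1 + 5 + 3) / 6 = 25/6 = 4.1667
  mean(Y) = (1 + 4 + 8 + 1 + 4 + 8) / 6 = 26/6 = 4.3333
  mean(Z) = (4 + 8 + 4 + 1 + 3 + 6) / 6 = 26/6 = 4.3333

Step 2 — sample variances and covariances s[i,j] = (1/(n-1)) · Σ_k (x_{k,i} - mean_i) · (x_{k,j} - mean_j), with n-1 = 5:
  s[X,X] = ((3.8333)·(3.8333) + (-1.1667)·(-1.1667) + (0.8333)·(0.8333) + (-3.1667)·(-3.1667) + (0.8333)·(0.8333) + (-1.1667)·(-1.1667)) / 5 = 28.8333/5 = 5.7667
  s[X,Y] = ((3.8333)·(-3.3333) + (-1.1667)·(-0.3333) + (0.8333)·(3.6667) + (-3.1667)·(-3.3333) + (0.8333)·(-0.3333) + (-1.1667)·(3.6667)) / 5 = -3.3333/5 = -0.6667
  s[X,Z] = ((3.8333)·(-0.3333) + (-1.1667)·(3.6667) + (0.8333)·(-0.3333) + (-3.1667)·(-3.3333) + (0.8333)·(-1.3333) + (-1.1667)·(1.6667)) / 5 = 1.6667/5 = 0.3333
  s[Y,Y] = ((-3.3333)·(-3.3333) + (-0.3333)·(-0.3333) + (3.6667)·(3.6667) + (-3.3333)·(-3.3333) + (-0.3333)·(-0.3333) + (3.6667)·(3.6667)) / 5 = 49.3333/5 = 9.8667
  s[Y,Z] = ((-3.3333)·(-0.3333) + (-0.3333)·(3.6667) + (3.6667)·(-0.3333) + (-3.3333)·(-3.3333) + (-0.3333)·(-1.3333) + (3.6667)·(1.6667)) / 5 = 16.3333/5 = 3.2667
  s[Z,Z] = ((-0.3333)·(-0.3333) + (3.6667)·(3.6667) + (-0.3333)·(-0.3333) + (-3.3333)·(-3.3333) + (-1.3333)·(-1.3333) + (1.6667)·(1.6667)) / 5 = 29.3333/5 = 5.8667
  Sample standard deviations s_i = √(s[i,i]):
  s(X) = √(5.7667) = 2.4014
  s(Y) = √(9.8667) = 3.1411
  s(Z) = √(5.8667) = 2.4221

Step 3 — r_{ij} = s_{ij} / (s_i · s_j):
  r[X,X] = 1 (diagonal).
  r[X,Y] = -0.6667 / (2.4014 · 3.1411) = -0.6667 / 7.5431 = -0.0884
  r[X,Z] = 0.3333 / (2.4014 · 2.4221) = 0.3333 / 5.8165 = 0.0573
  r[Y,Y] = 1 (diagonal).
  r[Y,Z] = 3.2667 / (3.1411 · 2.4221) = 3.2667 / 7.6082 = 0.4294
  r[Z,Z] = 1 (diagonal).

R is symmetric with unit diagonal. Assembling:

R = [[1, -0.0884, 0.0573],
 [-0.0884, 1, 0.4294],
 [0.0573, 0.4294, 1]]


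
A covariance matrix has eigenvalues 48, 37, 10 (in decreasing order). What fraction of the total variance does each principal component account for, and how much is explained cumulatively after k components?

Step 1 — total variance = trace(Sigma) = Σ λ_i = 48 + 37 + 10 = 95.

Step 2 — fraction explained by component i = λ_i / Σ λ:
  PC1: 48/95 = 0.5053
  PC2: 37/95 = 0.3895
  PC3: 10/95 = 0.1053

Step 3 — cumulative fraction after k components = (λ_1 + ... + λ_k) / Σ λ:
  k = 1: 48/95 = 0.5053
  k = 2: (48 + 37)/95 = 85/95 = 0.8947
  k = 3: (48 + 37 + 10)/95 = 95/95 = 1

Summary (fraction, with percent):

explained: PC1 0.5053 (50.53%), PC2 0.3895 (38.95%), PC3 0.1053 (10.53%);  cumulative: 0.5053, 0.8947, 1


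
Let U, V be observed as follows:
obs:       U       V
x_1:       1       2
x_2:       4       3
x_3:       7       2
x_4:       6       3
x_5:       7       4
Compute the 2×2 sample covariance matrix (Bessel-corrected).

Step 1 — column means:
  mean(U) = (1 + 4 + 7 + 6 + 7) / 5 = 25/5 = 5
  mean(V) = (2 + 3 + 2 + 3 + 4) / 5 = 14/5 = 2.8

Step 2 — sample covariance S[i,j] = (1/(n-1)) · Σ_k (x_{k,i} - mean_i) · (x_{k,j} - mean_j), with n-1 = 4.
  S[U,U] = ((-4)·(-4) + (-1)·(-1) + (2)·(2) + (1)·(1) + (2)·(2)) / 4 = 26/4 = 6.5
  S[U,V] = ((-4)·(-0.8) + (-1)·(0.2) + (2)·(-0.8) + (1)·(0.2) + (2)·(1.2)) / 4 = 4/4 = 1
  S[V,V] = ((-0.8)·(-0.8) + (0.2)·(0.2) + (-0.8)·(-0.8) + (0.2)·(0.2) + (1.2)·(1.2)) / 4 = 2.8/4 = 0.7

S is symmetric (S[j,i] = S[i,j]). Assembling:

S = [[6.5, 1],
 [1, 0.7]]


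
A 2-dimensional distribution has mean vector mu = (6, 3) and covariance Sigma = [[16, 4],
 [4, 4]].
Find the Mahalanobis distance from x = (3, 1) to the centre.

Step 1 — centre the observation: (x - mu) = (-3, -2).

Step 2 — invert Sigma. det(Sigma) = 16·4 - (4)² = 48.
  Sigma^{-1} = (1/det) · [[d, -b], [-b, a]] = [[0.0833, -0.0833],
 [-0.0833, 0.3333]].

Step 3 — form the quadratic (x - mu)^T · Sigma^{-1} · (x - mu):
  Sigma^{-1} · (x - mu) = (-0.0833, -0.4167).
  (x - mu)^T · [Sigma^{-1} · (x - mu)] = (-3)·(-0.0833) + (-2)·(-0.4167) = 1.0833.

Step 4 — take square root: d = √(1.0833) ≈ 1.0408.

d(x, mu) = √(1.0833) ≈ 1.0408


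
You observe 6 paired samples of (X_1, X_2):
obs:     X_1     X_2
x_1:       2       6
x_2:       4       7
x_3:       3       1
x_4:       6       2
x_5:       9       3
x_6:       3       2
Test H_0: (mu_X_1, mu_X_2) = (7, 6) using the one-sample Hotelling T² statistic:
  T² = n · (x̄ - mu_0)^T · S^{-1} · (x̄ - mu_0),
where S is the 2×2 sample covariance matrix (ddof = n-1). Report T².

Step 1 — sample mean vector:
  mean(X_1) = (2 + 4 + 3 + 6 + 9 + 3) / 6 = 27/6 = 4.5
  mean(X_2) = (6 + 7 + 1 + 2 + 3 + 2) / 6 = 21/6 = 3.5
  x̄ = (4.5, 3.5),  deviation x̄ - mu_0 = (4.5, 3.5) - (7, 6) = (-2.5, -2.5).

Step 2 — sample covariance matrix, S[i,j] = (1/(n-1)) · Σ_k (x_{k,i} - mean_i) · (x_{k,j} - mean_j), divisor n-1 = 5:
  S[X_1,X_1] = ((-2.5)·(-2.5) + (-0.5)·(-0.5) + (-1.5)·(-1.5) + (1.5)·(1.5) + (4.5)·(4.5) + (-1.5)·(-1.5)) / 5 = 33.5/5 = 6.7
  S[X_1,X_2] = ((-2.5)·(2.5) + (-0.5)·(3.5) + (-1.5)·(-2.5) + (1.5)·(-1.5) + (4.5)·(-0.5) + (-1.5)·(-1.5)) / 5 = -6.5/5 = -1.3
  S[X_2,X_2] = ((2.5)·(2.5) + (3.5)·(3.5) + (-2.5)·(-2.5) + (-1.5)·(-1.5) + (-0.5)·(-0.5) + (-1.5)·(-1.5)) / 5 = 29.5/5 = 5.9
  S = [[6.7, -1.3],
 [-1.3, 5.9]].

Step 3 — invert S. det(S) = 6.7·5.9 - (-1.3)² = 37.84.
  S^{-1} = (1/det) · [[d, -b], [-b, a]] = [[0.1559, 0.0344],
 [0.0344, 0.1771]].

Step 4 — quadratic form (x̄ - mu_0)^T · S^{-1} · (x̄ - mu_0):
  S^{-1} · (x̄ - mu_0) = (-0.4757, -0.5285),
  (x̄ - mu_0)^T · [...] = (-2.5)·(-0.4757) + (-2.5)·(-0.5285) = 2.5106.

Step 5 — scale by n: T² = 6 · 2.5106 = 15.0634.

T² ≈ 15.0634
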